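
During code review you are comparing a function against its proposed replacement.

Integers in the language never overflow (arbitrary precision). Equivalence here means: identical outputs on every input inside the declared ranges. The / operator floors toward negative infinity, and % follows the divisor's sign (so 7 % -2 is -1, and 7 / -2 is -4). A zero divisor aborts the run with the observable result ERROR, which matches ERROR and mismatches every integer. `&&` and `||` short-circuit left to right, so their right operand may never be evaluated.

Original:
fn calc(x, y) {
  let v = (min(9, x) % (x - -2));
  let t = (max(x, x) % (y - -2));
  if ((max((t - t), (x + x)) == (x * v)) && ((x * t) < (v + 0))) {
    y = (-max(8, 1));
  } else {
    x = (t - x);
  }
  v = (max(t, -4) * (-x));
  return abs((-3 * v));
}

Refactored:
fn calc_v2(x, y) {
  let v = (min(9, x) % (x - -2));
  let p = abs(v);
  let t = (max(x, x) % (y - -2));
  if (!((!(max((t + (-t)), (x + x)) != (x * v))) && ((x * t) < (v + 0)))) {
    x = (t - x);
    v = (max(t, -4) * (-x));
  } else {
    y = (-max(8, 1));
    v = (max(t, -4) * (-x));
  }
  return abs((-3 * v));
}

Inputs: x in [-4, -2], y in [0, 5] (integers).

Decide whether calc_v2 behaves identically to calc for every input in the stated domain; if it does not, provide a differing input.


Although arithmetic usage differs, and comparison usage differs, and statement counts differ, and constant usage differs, and local variable names differ, and min/max/abs usage differs, and boolean connective usage differs, 18/18 inputs agree.
verdict: equivalent


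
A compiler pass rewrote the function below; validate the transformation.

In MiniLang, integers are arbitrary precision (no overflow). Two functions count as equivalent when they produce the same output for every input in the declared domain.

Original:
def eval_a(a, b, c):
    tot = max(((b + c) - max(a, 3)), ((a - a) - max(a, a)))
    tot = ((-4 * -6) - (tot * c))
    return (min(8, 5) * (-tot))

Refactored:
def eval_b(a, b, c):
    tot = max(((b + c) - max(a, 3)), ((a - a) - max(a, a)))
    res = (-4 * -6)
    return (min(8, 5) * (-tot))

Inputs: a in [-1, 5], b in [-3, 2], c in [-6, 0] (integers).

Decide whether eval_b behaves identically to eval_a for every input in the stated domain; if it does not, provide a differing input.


Run the pair on a=-1, b=-3, c=-6.
eval_a: tot becomes 1; next tot becomes 30; next final value -150
eval_b: tot becomes 1; next res becomes 24; next final value -5
-150 and -5 differ, so these are not the same function on this domain.
verdict: not equivalent; witness: a=-1, b=-3, c=-6


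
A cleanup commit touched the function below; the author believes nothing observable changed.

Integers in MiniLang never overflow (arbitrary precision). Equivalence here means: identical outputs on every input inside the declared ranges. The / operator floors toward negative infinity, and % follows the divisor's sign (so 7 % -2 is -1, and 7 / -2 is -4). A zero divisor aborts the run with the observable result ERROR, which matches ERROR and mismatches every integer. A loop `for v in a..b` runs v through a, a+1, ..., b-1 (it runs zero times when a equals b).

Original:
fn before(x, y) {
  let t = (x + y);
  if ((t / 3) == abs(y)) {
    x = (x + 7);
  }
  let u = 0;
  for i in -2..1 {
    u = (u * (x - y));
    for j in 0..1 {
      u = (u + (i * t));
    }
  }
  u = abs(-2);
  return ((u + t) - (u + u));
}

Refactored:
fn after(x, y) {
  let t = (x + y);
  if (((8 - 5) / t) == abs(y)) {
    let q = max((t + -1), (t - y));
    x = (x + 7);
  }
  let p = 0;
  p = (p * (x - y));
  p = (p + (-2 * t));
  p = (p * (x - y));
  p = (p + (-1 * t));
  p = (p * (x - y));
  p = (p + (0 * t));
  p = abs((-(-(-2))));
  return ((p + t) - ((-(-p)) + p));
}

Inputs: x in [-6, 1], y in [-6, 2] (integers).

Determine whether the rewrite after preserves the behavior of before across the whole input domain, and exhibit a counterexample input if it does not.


Consider the input x=-2, y=2.
before: t := 0 | ((t / 3) == abs(y)): false | u := 0 | iter i=-2: | u := 0 | iter j=0: | u := 0 | iter i=-1: | u := 0 | iter j=0: | u := 0 | iter i=0: | u := 0 | iter j=0: | u := 0 | u := 2 | result -2
after: t := 0 | divide-by-zero, output ERROR
-2 and ERROR differ, so these are not the same function on this domain.
verdict: not equivalent; witness: x=-2, y=2


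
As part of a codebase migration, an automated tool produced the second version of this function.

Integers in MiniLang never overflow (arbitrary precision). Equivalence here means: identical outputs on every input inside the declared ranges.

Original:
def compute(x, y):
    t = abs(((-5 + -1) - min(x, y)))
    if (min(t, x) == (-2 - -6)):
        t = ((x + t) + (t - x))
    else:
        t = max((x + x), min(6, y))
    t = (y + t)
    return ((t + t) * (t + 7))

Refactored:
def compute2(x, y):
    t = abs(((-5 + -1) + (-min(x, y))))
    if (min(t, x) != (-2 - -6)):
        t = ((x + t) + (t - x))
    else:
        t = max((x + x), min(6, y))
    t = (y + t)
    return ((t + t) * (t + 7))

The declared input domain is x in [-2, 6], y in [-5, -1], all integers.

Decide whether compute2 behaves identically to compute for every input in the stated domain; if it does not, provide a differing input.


There is a counterexample at x=-2, y=-5: 36 on one side, -24 on the other.
compute: t = 1; (min(t, x) == (-2 - -6)) -> false; t = -4; t = -9; return 36
compute2: t = 1; (min(t, x) != (-2 - -6)) -> true; t = 2; t = -3; return -24
verdict: not equivalent; witness: x=-2, y=-5


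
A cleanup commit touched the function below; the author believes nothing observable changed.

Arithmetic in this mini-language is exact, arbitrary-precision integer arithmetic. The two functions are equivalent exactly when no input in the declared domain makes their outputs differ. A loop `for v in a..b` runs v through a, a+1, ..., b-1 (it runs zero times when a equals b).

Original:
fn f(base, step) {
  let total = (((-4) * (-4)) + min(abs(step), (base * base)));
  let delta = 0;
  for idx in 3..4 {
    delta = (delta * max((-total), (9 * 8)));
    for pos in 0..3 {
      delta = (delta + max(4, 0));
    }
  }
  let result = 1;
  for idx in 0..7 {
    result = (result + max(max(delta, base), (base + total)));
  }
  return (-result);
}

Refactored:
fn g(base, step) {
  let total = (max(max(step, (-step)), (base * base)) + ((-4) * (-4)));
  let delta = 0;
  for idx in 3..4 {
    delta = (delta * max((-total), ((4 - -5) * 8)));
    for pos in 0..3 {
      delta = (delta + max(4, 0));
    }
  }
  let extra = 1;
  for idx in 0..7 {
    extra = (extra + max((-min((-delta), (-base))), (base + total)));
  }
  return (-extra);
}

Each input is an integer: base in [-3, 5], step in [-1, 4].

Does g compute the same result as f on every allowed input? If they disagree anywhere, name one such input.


Try base=-3, step=-1.
f: total := 17 | delta := 0 | iter idx=3: | delta := 0 | iter pos=0: | delta := 4 | iter pos=1: | delta := 8 | iter pos=2: | delta := 12 | result := 1 | iter idx=0: | result := 15 | iter idx=1: | result := 29 | iter idx=2: | result := 43 | iter idx=3: | result := 57 | iter idx=4: | result := 71 | iter idx=5: | result := 85 | iter idx=6: | result := 99 | result -99
g: total := 25 | delta := 0 | iter idx=3: | delta := 0 | iter pos=0: | delta := 4 | iter pos=1: | delta := 8 | iter pos=2: | delta := 12 | extra := 1 | iter idx=0: | extra := 23 | iter idx=1: | extra := 45 | iter idx=2: | extra := 67 | iter idx=3: | extra := 89 | iter idx=4: | extra := 111 | iter idx=5: | extra := 133 | iter idx=6: | extra := 155 | result -155
-99 vs -155 — the two versions disagree here.
verdict: not equivalent; witness: base=-3, step=-1


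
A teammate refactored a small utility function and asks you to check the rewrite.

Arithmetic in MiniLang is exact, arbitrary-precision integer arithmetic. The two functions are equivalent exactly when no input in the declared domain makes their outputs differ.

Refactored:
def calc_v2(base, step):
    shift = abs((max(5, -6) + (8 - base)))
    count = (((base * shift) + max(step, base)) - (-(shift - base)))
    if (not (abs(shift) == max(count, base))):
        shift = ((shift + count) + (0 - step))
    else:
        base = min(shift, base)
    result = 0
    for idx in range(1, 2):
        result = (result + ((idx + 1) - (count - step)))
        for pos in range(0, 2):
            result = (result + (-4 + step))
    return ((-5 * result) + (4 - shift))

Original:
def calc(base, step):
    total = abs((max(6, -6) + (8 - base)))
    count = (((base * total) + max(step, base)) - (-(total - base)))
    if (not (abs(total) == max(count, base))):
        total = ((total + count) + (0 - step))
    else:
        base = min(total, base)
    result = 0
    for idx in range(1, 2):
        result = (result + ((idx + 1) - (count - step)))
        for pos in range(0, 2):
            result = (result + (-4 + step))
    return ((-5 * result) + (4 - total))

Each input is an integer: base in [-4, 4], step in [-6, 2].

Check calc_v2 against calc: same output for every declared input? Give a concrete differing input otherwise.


On input base=-4, step=-6, calc returns -116 while calc_v2 returns -103.
verdict: not equivalent; witness: base=-4, step=-6


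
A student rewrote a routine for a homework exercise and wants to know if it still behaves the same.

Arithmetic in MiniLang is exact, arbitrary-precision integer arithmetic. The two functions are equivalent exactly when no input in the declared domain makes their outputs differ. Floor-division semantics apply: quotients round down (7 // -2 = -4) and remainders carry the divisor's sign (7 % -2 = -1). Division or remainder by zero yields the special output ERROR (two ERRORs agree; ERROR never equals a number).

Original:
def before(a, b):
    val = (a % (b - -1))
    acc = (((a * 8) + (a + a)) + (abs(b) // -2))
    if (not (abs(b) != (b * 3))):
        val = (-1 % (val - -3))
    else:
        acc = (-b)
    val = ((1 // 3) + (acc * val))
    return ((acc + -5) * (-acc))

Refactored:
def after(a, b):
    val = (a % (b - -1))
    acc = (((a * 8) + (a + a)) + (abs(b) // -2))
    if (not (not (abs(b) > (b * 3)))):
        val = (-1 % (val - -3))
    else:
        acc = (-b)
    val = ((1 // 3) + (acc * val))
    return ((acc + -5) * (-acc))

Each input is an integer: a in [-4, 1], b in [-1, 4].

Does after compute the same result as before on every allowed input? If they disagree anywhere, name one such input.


Run the pair on a=-4, b=0.
before: val becomes 0; next acc becomes -40; next (not (abs(b) != (b * 3))) evaluates to true; next val becomes 2; next val becomes -80; next final value -1800
after: val becomes 0; next acc becomes -40; next (not (not (abs(b) > (b * 3)))) evaluates to false; next acc becomes 0; next val becomes 0; next final value 0
-1800 vs 0 — the two versions disagree here.
verdict: not equivalent; witness: a=-4, b=0


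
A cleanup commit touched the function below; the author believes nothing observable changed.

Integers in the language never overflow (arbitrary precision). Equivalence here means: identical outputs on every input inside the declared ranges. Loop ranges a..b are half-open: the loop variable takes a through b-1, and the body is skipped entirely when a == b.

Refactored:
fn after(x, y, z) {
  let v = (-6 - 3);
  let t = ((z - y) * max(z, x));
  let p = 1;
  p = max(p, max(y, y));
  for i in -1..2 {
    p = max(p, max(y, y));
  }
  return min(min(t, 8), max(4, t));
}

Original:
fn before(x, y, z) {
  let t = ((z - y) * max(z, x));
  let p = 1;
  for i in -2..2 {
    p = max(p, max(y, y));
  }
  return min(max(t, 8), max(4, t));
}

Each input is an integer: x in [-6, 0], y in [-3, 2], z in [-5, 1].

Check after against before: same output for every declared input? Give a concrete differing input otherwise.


Not equivalent: x=-6, y=-3, z=-5 separates them (10 vs 8).
before: t = 10; p = 1; [i=-2]; p = 1; [i=-1]; p = 1; [i=0]; p = 1; [i=1]; p = 1; return 10
after: v = -9; t = 10; p = 1; p = 1; [i=-1]; p = 1; [i=0]; p = 1; [i=1]; p = 1; return 8
verdict: not equivalent; witness: x=-6, y=-3, z=-5


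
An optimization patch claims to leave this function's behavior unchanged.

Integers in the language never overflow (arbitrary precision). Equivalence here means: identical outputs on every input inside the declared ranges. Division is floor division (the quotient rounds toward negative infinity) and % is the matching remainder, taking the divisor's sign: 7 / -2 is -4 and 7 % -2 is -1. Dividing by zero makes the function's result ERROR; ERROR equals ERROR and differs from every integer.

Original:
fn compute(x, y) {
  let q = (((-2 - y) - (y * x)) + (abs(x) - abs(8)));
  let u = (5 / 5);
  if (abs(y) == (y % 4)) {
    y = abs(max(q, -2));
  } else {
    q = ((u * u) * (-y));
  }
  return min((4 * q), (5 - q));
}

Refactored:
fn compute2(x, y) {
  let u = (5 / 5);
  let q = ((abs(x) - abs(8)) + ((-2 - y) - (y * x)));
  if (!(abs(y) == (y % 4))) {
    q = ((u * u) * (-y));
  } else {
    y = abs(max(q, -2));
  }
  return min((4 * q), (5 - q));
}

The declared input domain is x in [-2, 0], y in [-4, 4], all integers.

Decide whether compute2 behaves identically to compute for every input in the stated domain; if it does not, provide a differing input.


This is a faithful refactor — boolean connective usage differs, but the computed results match everywhere.
Tracing x=-2, y=-2: compute: q := -10 | u := 1 | (abs(y) == (y % 4)): true | y := 2 | result -40 | compute2: u := 1 | q := -10 | (!(abs(y) == (y % 4))): false | y := 2 | result -40 — matching result -40.
Checked all 27 inputs in the declared domain: the outputs agree on every one.
verdict: equivalent


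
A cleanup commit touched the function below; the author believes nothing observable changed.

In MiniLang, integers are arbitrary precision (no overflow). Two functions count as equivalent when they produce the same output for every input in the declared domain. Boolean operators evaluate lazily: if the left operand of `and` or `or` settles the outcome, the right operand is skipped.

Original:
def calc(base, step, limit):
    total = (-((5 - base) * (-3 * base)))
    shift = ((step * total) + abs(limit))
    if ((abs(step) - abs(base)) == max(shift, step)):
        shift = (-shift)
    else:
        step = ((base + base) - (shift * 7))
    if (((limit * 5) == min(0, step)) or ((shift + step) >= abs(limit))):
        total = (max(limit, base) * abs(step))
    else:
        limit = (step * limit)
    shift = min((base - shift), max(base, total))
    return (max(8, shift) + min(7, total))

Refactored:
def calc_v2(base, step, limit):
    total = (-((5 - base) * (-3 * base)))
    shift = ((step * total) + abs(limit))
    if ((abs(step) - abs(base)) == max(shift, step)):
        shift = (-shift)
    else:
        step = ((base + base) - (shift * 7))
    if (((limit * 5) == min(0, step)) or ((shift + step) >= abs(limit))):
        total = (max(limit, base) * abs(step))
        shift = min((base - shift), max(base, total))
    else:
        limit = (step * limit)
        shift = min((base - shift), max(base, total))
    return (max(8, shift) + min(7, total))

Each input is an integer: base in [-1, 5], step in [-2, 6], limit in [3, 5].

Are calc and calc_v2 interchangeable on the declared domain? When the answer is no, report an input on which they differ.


Behavior is preserved: although min/max/abs usage differs; also arithmetic usage differs; also statement counts differ, the outputs never diverge.
Tracing base=4, step=-2, limit=5: calc: total := 12 | shift := -19 | ((abs(step) - abs(base)) == max(shift, step)): true | shift := 19 | (((limit * 5) == min(0, step)) or ((shift + step) >= abs(limit))): true | total := 10 | shift := -15 | result 15 | calc_v2: total := 12 | shift := -19 | ((abs(step) - abs(base)) == max(shift, step)): true | shift := 19 | (((limit * 5) == min(0, step)) or ((shift + step) >= abs(limit))): true | total := 10 | shift := -15 | result 15 — matching result 15.
Across all 189 domain points the two functions coincide.
verdict: equivalent


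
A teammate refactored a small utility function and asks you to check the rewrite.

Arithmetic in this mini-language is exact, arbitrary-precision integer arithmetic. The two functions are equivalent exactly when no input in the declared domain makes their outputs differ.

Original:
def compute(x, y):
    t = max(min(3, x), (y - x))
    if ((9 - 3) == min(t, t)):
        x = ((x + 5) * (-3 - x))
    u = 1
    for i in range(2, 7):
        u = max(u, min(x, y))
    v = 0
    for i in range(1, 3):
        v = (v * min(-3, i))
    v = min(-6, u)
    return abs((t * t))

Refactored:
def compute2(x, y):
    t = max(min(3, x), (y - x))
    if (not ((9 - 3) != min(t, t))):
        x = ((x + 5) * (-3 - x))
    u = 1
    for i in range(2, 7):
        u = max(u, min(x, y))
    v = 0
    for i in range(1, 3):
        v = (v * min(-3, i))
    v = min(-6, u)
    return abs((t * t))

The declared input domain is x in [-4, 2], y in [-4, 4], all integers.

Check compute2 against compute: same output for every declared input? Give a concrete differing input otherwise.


Comparing the listings, the differences include: comparison usage differs; and boolean connective usage differs.
Spot check at x=-1, y=-1 — compute: t=0, then ((9 - 3) == min(t, t)) is false, then u=1, then (i=2), then u=1, then (i=3), then u=1, then (i=4), then u=1, then (i=5), then u=1, then (i=6), then u=1, then v=0, then (i=1), then v=0, then (i=2), then v=0, then v=-6, then returns 0. compute2: t=0, then (not ((9 - 3) != min(t, t))) is false, then u=1, then (i=2), then u=1, then (i=3), then u=1, then (i=4), then u=1, then (i=5), then u=1, then (i=6), then u=1, then v=0, then (i=1), then v=0, then (i=2), then v=0, then v=-6, then returns 0. Both give 0.
An exhaustive pass over the 63 declared inputs shows identical outputs.
verdict: equivalent


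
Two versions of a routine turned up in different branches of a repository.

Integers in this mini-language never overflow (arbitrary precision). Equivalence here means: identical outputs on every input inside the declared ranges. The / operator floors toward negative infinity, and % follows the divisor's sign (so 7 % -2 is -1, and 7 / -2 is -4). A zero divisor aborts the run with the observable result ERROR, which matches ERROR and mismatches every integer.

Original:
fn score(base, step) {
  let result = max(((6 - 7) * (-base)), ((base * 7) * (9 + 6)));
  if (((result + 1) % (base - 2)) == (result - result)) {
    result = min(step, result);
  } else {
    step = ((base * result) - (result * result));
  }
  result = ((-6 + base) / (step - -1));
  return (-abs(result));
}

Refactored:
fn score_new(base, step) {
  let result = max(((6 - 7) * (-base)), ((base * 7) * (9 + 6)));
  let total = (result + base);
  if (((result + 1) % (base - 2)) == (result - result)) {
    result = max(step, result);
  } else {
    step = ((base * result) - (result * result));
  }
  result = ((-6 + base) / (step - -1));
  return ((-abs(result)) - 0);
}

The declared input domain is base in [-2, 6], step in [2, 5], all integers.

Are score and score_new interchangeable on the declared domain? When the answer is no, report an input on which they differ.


The suspicious edit (`min(step, result)` became `max(step, result)`) never changes the result for any input inside the declared domain.
As a probe, take base=2, step=5: score runs result=210, then a zero divisor aborts: ERROR; score_new runs result=210, then total=212, then a zero divisor aborts: ERROR; both end at ERROR.
Sweeping the whole domain (36 inputs) finds no disagreement.
verdict: equivalent


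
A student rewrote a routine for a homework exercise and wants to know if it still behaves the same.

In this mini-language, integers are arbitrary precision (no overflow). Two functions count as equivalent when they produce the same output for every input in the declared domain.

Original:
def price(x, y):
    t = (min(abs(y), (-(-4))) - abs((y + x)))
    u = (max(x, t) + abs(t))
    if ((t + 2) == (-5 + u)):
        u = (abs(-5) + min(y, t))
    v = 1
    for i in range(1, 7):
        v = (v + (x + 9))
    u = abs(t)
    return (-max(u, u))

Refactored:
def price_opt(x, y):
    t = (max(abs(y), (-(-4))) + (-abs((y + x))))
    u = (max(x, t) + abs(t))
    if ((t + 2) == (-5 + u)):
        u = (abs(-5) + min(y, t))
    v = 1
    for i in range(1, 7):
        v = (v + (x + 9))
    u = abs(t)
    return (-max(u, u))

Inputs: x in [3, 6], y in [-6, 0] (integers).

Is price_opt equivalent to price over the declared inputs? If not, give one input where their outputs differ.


Consider the input x=3, y=-6.
price: t = 1; u = 4; ((t + 2) == (-5 + u)) -> false; v = 1; [i=1]; v = 13; [i=2]; v = 25; [i=3]; v = 37; [i=4]; v = 49; [i=5]; v = 61; [i=6]; v = 73; u = 1; return -1
price_opt: t = 3; u = 6; ((t + 2) == (-5 + u)) -> false; v = 1; [i=1]; v = 13; [i=2]; v = 25; [i=3]; v = 37; [i=4]; v = 49; [i=5]; v = 61; [i=6]; v = 73; u = 3; return -3
-1 != -3, so the rewrite changes behavior.
verdict: not equivalent; witness: x=3, y=-6


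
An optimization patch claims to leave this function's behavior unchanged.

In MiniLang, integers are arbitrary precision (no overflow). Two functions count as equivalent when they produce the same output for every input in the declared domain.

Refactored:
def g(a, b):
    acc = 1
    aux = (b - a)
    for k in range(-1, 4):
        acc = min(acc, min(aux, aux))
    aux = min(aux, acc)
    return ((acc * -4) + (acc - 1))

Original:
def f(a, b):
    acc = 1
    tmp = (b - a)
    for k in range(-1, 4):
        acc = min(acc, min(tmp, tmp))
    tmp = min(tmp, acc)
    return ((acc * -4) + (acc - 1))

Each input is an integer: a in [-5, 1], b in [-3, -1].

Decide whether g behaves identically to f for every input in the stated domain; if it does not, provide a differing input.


The two versions differ — the changes include local variable names differ.
One worked example (a=-2, b=-1) — f: acc=1, then tmp=1, then (k=-1), then acc=1, then (k=0), then acc=1, then (k=1), then acc=1, then (k=2), then acc=1, then (k=3), then acc=1, then tmp=1, then returns -4; g: acc=1, then aux=1, then (k=-1), then acc=1, then (k=0), then acc=1, then (k=1), then acc=1, then (k=2), then acc=1, then (k=3), then acc=1, then aux=1, then returns -4; agreement on -4.
Every one of the 21 inputs gives matching results.
verdict: equivalent


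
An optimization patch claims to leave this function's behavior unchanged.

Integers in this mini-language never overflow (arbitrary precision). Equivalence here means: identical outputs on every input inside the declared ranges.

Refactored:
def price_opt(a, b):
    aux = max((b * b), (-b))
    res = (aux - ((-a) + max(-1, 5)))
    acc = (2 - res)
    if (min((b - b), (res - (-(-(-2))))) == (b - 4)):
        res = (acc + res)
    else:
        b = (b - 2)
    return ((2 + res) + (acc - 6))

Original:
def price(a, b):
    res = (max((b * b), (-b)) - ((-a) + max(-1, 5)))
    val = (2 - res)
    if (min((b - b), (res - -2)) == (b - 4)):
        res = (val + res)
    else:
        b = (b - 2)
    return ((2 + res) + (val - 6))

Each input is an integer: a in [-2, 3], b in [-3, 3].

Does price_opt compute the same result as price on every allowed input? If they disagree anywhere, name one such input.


Equivalent — the differences include statement counts differ, plus local variable names differ, yet no declared input distinguishes the two.
Tracing a=2, b=2: price: res=1, then val=1, then (min((b - b), (res - -2)) == (b - 4)) is false, then b=0, then returns -2 | price_opt: aux=4, then res=1, then acc=1, then (min((b - b), (res - (-(-(-2))))) == (b - 4)) is false, then b=0, then returns -2 — matching result -2.
Across all 42 domain points the two functions coincide.
verdict: equivalent


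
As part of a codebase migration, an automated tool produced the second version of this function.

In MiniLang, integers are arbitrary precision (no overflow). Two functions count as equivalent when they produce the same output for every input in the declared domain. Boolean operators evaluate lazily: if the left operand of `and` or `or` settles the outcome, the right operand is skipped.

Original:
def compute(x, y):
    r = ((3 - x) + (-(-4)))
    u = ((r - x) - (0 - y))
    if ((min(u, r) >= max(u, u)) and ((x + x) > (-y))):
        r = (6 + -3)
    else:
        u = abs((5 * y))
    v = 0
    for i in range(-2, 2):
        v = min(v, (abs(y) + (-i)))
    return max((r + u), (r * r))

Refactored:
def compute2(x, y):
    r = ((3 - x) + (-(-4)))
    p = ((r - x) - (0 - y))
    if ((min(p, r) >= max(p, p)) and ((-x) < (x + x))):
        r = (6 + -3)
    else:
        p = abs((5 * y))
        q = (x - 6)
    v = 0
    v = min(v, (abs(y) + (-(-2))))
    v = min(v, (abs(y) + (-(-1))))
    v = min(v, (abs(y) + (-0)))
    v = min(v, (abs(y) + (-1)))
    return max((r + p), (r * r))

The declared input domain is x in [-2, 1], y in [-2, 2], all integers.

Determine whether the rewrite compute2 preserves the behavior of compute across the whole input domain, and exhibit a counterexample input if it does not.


Evaluate both at x=1, y=-2.
compute: r = 6; u = 3; ((min(u, r) >= max(u, u)) and ((x + x) > (-y))) -> false; u = 10; v = 0; [i=-2]; v = 0; [i=-1]; v = 0; [i=0]; v = 0; [i=1]; v = 0; return 36
compute2: r = 6; p = 3; ((min(p, r) >= max(p, p)) and ((-x) < (x + x))) -> true; r = 3; v = 0; v = 0; v = 0; v = 0; v = 0; return 9
36 against 9: the behavior changed.
verdict: not equivalent; witness: x=1, y=-2


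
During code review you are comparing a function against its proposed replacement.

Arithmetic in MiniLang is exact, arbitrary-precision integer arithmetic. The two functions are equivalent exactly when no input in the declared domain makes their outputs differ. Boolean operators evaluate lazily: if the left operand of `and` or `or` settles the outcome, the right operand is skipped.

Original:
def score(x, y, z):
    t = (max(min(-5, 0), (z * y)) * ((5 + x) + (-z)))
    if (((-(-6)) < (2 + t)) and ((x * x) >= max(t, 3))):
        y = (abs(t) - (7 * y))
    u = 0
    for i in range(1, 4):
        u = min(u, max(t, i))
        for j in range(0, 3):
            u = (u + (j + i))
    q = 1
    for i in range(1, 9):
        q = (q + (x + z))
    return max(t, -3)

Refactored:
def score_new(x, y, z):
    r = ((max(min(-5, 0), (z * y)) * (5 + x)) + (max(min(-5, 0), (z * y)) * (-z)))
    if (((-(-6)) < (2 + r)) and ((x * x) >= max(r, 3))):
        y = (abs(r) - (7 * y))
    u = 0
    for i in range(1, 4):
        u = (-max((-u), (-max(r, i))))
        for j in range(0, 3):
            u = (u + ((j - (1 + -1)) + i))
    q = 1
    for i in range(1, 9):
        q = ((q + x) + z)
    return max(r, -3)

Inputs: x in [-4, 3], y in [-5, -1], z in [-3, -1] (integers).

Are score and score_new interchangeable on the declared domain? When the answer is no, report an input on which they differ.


Reading the diff, among the changes: constant usage differs; local variable names differ; arithmetic usage differs; min/max/abs usage differs.
One worked example (x=2, y=-1, z=-3) — score: t becomes 30; next (((-(-6)) < (2 + t)) and ((x * x) >= max(t, 3))) evaluates to false; next u becomes 0; next at i=1:; next u becomes 0; next at j=0:; next u becomes 1; next at j=1:; next u becomes 3; next at j=2:; next u becomes 6; next at i=2:; next u becomes 6; next at j=0:; next u becomes 8; next at j=1:; next u becomes 11; next at j=2:; next u becomes 15; next at i=3:; next u becomes 15; next at j=0:; next u becomes 18; next at j=1:; next u becomes 22; next at j=2:; next u becomes 27; next q becomes 1; next at i=1:; next q becomes 0; next at i=2:; next q becomes -1; next at i=3:; next q becomes -2; next at i=4:; next q becomes -3; next at i=5:; next q becomes -4; next at i=6:; next q becomes -5; next at i=7:; next q becomes -6; next at i=8:; next q becomes -7; next final value 30; score_new: r becomes 30; next (((-(-6)) < (2 + r)) and ((x * x) >= max(r, 3))) evaluates to false; next u becomes 0; next at i=1:; next u becomes 0; next at j=0:; next u becomes 1; next at j=1:; next u becomes 3; next at j=2:; next u becomes 6; next at i=2:; next u becomes 6; next at j=0:; next u becomes 8; next at j=1:; next u becomes 11; next at j=2:; next u becomes 15; next at i=3:; next u becomes 15; next at j=0:; next u becomes 18; next at j=1:; next u becomes 22; next at j=2:; next u becomes 27; next q becomes 1; next at i=1:; next q becomes 0; next at i=2:; next q becomes -1; next at i=3:; next q becomes -2; next at i=4:; next q becomes -3; next at i=5:; next q becomes -4; next at i=6:; next q becomes -5; next at i=7:; next q becomes -6; next at i=8:; next q becomes -7; next final value 30; agreement on 30.
An exhaustive pass over the 120 declared inputs shows identical outputs.
verdict: equivalent


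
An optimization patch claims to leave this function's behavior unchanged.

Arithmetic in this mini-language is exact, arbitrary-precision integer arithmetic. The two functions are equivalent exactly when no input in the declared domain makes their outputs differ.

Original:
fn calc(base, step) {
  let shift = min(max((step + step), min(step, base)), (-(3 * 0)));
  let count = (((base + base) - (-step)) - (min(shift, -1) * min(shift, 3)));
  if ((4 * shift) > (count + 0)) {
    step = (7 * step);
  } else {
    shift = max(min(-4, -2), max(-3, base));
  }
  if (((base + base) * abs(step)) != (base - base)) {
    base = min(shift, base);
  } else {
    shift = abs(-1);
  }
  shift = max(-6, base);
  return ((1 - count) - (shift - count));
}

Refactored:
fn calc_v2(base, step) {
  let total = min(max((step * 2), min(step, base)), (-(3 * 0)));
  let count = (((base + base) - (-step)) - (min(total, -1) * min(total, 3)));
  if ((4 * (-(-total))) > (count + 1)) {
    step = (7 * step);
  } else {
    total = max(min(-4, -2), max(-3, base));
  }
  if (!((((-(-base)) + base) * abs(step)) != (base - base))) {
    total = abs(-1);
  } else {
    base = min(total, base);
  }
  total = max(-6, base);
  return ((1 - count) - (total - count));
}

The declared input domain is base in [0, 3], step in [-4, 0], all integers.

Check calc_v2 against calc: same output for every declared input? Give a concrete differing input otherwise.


Although `0` became `1`, no input in the stated domain can expose it; all 20 inputs agree.
verdict: equivalent


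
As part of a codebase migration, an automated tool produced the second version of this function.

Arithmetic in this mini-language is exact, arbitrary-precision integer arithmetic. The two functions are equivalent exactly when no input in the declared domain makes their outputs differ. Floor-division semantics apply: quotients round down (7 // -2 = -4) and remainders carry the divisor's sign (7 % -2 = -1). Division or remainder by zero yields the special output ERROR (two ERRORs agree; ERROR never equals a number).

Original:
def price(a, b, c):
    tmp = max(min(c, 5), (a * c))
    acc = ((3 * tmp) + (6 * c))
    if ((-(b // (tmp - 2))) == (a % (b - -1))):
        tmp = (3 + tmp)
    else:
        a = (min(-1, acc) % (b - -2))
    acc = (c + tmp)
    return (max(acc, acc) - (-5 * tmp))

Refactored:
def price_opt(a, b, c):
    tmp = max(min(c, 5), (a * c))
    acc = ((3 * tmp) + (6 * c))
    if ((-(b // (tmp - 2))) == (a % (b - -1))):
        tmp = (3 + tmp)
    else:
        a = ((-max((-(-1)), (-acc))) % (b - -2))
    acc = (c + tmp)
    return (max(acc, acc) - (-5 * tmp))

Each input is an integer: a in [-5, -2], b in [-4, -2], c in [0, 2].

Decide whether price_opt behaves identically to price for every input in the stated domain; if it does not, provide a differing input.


Side by side, the visible changes include: min/max/abs usage differs.
Tracing a=-3, b=-2, c=2: price: tmp = 2; acc = 18; division by zero -> ERROR | price_opt: tmp = 2; acc = 18; division by zero -> ERROR — matching result ERROR.
Sweeping the whole domain (36 inputs) finds no disagreement.
verdict: equivalent


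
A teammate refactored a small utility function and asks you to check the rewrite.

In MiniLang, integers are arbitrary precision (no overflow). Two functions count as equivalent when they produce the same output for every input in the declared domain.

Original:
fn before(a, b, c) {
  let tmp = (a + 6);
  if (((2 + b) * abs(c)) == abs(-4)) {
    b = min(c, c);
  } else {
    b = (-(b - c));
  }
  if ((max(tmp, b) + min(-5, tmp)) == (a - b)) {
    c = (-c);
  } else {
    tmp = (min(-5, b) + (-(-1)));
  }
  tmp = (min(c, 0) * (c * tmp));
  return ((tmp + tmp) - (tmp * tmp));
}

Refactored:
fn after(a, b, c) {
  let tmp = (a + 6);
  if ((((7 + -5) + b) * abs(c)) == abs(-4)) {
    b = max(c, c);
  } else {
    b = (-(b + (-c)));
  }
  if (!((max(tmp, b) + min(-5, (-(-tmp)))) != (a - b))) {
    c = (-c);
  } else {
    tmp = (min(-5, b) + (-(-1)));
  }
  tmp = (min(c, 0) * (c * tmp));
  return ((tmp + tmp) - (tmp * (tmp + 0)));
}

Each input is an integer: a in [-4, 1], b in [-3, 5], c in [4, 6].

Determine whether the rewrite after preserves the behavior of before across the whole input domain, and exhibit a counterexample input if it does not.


Equivalent. Although `min(c, c)` became `max(c, c)`, no input in the stated domain can expose it.
Across all 162 domain points the two functions coincide.
Tracing a=-4, b=4, c=4: before: tmp=2, then (((2 + b) * abs(c)) == abs(-4)) is false, then b=0, then ((max(tmp, b) + min(-5, tmp)) == (a - b)) is false, then tmp=-4, then tmp=0, then returns 0 | after: tmp=2, then ((((7 + -5) + b) * abs(c)) == abs(-4)) is false, then b=0, then (!((max(tmp, b) + min(-5, (-(-tmp)))) != (a - b))) is false, then tmp=-4, then tmp=0, then returns 0 — matching result 0.
verdict: equivalent


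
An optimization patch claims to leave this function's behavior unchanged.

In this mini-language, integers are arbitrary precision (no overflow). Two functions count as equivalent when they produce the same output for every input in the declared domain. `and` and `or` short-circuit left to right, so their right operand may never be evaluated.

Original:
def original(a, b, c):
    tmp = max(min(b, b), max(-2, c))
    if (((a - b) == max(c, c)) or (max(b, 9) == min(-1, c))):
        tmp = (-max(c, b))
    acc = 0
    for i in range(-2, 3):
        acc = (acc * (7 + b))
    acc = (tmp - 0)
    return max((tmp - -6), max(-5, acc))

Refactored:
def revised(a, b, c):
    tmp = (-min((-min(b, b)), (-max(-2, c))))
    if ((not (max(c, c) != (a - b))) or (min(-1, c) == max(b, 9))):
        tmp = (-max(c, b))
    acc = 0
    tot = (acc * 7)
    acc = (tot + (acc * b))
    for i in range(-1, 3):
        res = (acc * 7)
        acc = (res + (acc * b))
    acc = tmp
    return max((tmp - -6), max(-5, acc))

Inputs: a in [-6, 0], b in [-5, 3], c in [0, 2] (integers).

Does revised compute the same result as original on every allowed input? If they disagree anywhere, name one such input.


Side by side, the visible changes include: comparison usage differs; and statement counts differ; and arithmetic usage differs; and boolean connective usage differs; and constant usage differs; and min/max/abs usage differs; and local variable names differ; and loop structure differs.
Spot check at a=0, b=1, c=2 — original: tmp becomes 2; next (((a - b) == max(c, c)) or (max(b, 9) == min(-1, c))) evaluates to false; next acc becomes 0; next at i=-2:; next acc becomes 0; next at i=-1:; next acc becomes 0; next at i=0:; next acc becomes 0; next at i=1:; next acc becomes 0; next at i=2:; next acc becomes 0; next acc becomes 2; next final value 8. revised: tmp becomes 2; next ((not (max(c, c) != (a - b))) or (min(-1, c) == max(b, 9))) evaluates to false; next acc becomes 0; next tot becomes 0; next acc becomes 0; next at i=-1:; next res becomes 0; next acc becomes 0; next at i=0:; next res becomes 0; next acc becomes 0; next at i=1:; next res becomes 0; next acc becomes 0; next at i=2:; next res becomes 0; next acc becomes 0; next acc becomes 2; next final value 8. Both give 8.
Sweeping the whole domain (189 inputs) finds no disagreement.
verdict: equivalent


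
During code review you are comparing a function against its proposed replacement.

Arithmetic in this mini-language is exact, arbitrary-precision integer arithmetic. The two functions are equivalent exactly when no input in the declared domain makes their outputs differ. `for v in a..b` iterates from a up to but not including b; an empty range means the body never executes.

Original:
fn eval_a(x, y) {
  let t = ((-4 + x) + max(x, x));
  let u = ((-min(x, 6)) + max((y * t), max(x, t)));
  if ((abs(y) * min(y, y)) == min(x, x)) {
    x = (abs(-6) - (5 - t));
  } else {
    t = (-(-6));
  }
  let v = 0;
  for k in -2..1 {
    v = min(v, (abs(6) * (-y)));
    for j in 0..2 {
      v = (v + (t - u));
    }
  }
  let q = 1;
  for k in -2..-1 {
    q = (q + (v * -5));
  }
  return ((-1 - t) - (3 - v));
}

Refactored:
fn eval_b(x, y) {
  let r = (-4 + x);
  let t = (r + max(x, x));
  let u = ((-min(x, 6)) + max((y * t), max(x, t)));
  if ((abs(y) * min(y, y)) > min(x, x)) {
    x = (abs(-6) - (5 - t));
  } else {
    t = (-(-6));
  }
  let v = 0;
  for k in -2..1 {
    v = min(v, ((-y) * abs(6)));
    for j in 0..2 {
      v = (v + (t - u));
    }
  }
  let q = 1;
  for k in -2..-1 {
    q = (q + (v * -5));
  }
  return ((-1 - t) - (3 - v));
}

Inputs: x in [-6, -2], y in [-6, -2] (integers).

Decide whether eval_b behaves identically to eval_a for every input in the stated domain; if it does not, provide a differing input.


Evaluate both at x=-6, y=-2.
eval_a: t := -16 | u := 38 | ((abs(y) * min(y, y)) == min(x, x)): false | t := 6 | v := 0 | iter k=-2: | v := 0 | iter j=0: | v := -32 | iter j=1: | v := -64 | iter k=-1: | v := -64 | iter j=0: | v := -96 | iter j=1: | v := -128 | iter k=0: | v := -128 | iter j=0: | v := -160 | iter j=1: | v := -192 | q := 1 | iter k=-2: | q := 961 | result -202
eval_b: r := -10 | t := -16 | u := 38 | ((abs(y) * min(y, y)) > min(x, x)): true | x := -15 | v := 0 | iter k=-2: | v := 0 | iter j=0: | v := -54 | iter j=1: | v := -108 | iter k=-1: | v := -108 | iter j=0: | v := -162 | iter j=1: | v := -216 | iter k=0: | v := -216 | iter j=0: | v := -270 | iter j=1: | v := -324 | q := 1 | iter k=-2: | q := 1621 | result -312
-202 vs -312 — the two versions disagree here.
verdict: not equivalent; witness: x=-6, y=-2


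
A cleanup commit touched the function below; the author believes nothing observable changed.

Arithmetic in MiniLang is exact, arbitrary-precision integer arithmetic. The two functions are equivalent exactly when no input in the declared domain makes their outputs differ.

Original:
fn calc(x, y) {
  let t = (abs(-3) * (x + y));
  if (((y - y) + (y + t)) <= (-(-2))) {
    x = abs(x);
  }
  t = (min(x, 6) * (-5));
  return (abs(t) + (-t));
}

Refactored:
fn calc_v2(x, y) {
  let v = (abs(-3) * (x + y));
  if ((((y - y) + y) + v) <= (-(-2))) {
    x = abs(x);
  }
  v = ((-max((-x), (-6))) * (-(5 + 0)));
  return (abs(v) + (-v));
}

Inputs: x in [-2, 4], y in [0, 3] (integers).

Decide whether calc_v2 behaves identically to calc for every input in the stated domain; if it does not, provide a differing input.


The two versions differ — the changes include constant usage differs, local variable names differ, min/max/abs usage differs, arithmetic usage differs.
As a probe, take x=3, y=0: calc runs t = 9; (((y - y) + (y + t)) <= (-(-2))) -> false; t = -15; return 30; calc_v2 runs v = 9; ((((y - y) + y) + v) <= (-(-2))) -> false; v = -15; return 30; both end at 30.
Across all 28 domain points the two functions coincide.
verdict: equivalent


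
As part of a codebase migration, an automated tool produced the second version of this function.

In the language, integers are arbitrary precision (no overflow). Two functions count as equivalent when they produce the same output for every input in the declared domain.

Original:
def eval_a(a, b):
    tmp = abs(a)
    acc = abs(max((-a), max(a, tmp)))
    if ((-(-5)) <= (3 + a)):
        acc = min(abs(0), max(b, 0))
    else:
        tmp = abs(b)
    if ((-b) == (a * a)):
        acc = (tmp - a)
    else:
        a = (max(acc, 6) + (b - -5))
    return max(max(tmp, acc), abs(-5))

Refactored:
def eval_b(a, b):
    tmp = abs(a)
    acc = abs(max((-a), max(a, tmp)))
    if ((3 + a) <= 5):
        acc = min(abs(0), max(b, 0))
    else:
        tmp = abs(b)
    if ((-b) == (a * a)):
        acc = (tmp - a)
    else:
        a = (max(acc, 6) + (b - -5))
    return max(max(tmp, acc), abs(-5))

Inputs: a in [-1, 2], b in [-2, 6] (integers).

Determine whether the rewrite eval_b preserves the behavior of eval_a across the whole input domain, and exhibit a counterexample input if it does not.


Consider the input a=-1, b=6.
eval_a: tmp := 1 | acc := 1 | ((-(-5)) <= (3 + a)): false | tmp := 6 | ((-b) == (a * a)): false | a := 17 | result 6
eval_b: tmp := 1 | acc := 1 | ((3 + a) <= 5): true | acc := 0 | ((-b) == (a * a)): false | a := 17 | result 5
6 and 5 differ, so these are not the same function on this domain.
verdict: not equivalent; witness: a=-1, b=6
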